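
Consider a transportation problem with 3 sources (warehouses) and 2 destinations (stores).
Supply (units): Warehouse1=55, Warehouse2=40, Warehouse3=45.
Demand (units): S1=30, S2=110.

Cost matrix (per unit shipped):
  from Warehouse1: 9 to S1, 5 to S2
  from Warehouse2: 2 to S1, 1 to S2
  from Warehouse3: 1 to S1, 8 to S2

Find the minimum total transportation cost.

One minimum-cost allocation:
  Warehouse1–S2: 55 units
  Warehouse2–S2: 40 units
  Warehouse3–S1: 30 units
  Warehouse3–S2: 15 units
Total cost = 465.
(Supply check: Warehouse1 ships 55; Warehouse2 ships 40; Warehouse3 ships 45.)

465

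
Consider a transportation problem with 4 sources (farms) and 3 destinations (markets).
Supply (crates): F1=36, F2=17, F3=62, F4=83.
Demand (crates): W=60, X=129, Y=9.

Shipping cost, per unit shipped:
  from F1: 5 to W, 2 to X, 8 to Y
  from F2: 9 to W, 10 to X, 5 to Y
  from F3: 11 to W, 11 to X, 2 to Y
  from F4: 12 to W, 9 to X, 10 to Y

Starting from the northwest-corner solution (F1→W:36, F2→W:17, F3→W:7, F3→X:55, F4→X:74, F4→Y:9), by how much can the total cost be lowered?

198

Current plan cost = 36·5 + 17·9 + 7·11 + 55·11 + 74·9 + 9·10 = 1771.
Optimal plan:
  F1→X: 36 crates
  F2→W: 17 crates
  F3→W: 43 crates
  F3→X: 10 crates
  F3→Y: 9 crates
  F4→X: 83 crates
Optimal cost = 1573.
Saving = 1771 − 1573 = 198.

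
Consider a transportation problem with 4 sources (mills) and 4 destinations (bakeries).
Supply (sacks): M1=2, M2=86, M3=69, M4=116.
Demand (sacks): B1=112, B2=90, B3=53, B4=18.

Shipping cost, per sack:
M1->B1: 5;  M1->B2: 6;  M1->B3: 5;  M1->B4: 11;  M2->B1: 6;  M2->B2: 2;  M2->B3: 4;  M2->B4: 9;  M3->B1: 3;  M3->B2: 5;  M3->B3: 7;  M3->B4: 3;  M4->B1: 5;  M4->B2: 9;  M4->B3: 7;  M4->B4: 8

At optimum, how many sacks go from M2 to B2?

Optimal shipments:
  M1–B3: 2 sacks
  M2–B2: 86 sacks
  M3–B1: 47 sacks
  M3–B2: 4 sacks
  M3–B4: 18 sacks
  M4–B1: 65 sacks
  M4–B3: 51 sacks
Total cost = 1079.
So M2→B2 carries 86 sacks.

86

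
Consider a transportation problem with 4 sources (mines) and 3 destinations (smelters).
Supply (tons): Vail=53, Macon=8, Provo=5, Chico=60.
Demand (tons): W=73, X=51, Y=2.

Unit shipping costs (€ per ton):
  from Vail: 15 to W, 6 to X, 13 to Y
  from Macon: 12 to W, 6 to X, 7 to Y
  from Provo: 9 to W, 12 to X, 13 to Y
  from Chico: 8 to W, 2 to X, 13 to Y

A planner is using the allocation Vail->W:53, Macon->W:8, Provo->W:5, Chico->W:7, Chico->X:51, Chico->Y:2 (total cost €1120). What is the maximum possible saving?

173

Current plan cost = 53·15 + 8·12 + 5·9 + 7·8 + 51·2 + 2·13 = €1120.
Optimal plan:
  Vail→W: 2 × €15 = €30
  Vail→X: 51 × €6 = €306
  Macon→W: 6 × €12 = €72
  Macon→Y: 2 × €7 = €14
  Provo→W: 5 × €9 = €45
  Chico→W: 60 × €8 = €480
Optimal cost = €947.
Saving = 1120 − 947 = €173.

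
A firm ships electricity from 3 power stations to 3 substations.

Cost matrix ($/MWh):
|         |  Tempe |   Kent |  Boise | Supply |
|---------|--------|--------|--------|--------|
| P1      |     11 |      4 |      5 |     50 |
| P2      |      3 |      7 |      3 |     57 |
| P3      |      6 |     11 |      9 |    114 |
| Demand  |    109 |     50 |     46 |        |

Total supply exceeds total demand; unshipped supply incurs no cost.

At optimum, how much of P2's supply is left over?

0

An optimal plan:
  P1 to Kent: 50 × $4 = $200
  P2 to Tempe: 11 × $3 = $33
  P2 to Boise: 46 × $3 = $138
  P3 to Tempe: 98 × $6 = $588
Total cost = $959.
P2 ships 57 of its 57, leaving 0.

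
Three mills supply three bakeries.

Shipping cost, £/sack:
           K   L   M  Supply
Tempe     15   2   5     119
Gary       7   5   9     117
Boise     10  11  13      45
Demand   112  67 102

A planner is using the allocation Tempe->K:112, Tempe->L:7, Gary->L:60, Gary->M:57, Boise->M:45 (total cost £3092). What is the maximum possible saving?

Current plan cost = 112·15 + 7·2 + 60·5 + 57·9 + 45·13 = £3092.
Optimal plan:
  Tempe->L: 17 × £2 = £34
  Tempe->M: 102 × £5 = £510
  Gary->K: 67 × £7 = £469
  Gary->L: 50 × £5 = £250
  Boise->K: 45 × £10 = £450
Optimal cost = £1713.
Saving = 3092 − 1713 = £1379.

1379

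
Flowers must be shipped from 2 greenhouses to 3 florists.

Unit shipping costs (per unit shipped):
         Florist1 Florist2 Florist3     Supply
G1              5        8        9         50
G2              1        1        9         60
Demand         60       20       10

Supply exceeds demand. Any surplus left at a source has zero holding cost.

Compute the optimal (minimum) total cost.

250

An optimal shipping plan:
  G1->Florist1: 20 × 5 = 100
  G1->Florist3: 10 × 9 = 90
  G2->Florist1: 40 × 1 = 40
  G2->Florist2: 20 × 1 = 20
Total = 100 + 90 + 40 + 20 = 250.
(Supply check: G1 ships 30; G2 ships 60.)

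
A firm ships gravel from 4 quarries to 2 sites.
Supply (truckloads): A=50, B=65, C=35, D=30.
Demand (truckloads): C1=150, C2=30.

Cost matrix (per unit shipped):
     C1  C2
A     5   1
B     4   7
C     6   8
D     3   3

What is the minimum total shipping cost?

690

One minimum-cost allocation:
  A→C1: 20 truckloads
  A→C2: 30 truckloads
  B→C1: 65 truckloads
  C→C1: 35 truckloads
  D→C1: 30 truckloads
Total cost = 690.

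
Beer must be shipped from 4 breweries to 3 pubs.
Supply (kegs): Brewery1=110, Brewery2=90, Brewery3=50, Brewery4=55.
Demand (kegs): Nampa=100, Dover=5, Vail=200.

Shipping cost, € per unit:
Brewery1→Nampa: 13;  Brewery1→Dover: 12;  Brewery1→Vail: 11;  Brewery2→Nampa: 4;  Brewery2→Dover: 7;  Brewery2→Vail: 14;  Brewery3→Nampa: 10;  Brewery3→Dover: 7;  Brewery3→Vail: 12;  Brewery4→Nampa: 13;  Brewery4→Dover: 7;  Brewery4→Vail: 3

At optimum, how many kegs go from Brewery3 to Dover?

5

Optimal shipments:
  Brewery1 to Vail: 110 × €11 = €1210
  Brewery2 to Nampa: 90 × €4 = €360
  Brewery3 to Nampa: 10 × €10 = €100
  Brewery3 to Dover: 5 × €7 = €35
  Brewery3 to Vail: 35 × €12 = €420
  Brewery4 to Vail: 55 × €3 = €165
Total cost = €2290.
So Brewery3→Dover carries 5 kegs.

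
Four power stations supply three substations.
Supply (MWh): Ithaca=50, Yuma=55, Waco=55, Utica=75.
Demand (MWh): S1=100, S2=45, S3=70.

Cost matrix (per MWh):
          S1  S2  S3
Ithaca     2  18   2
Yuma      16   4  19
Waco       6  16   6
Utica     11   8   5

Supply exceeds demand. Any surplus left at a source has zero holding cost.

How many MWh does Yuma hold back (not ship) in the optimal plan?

Minimum-cost shipments:
  Ithaca->S1: 50 × 2 = 100
  Yuma->S2: 45 × 4 = 180
  Waco->S1: 50 × 6 = 300
  Utica->S3: 70 × 5 = 350
Total cost = 930.
Yuma ships 45 of its 55, leaving 10.

10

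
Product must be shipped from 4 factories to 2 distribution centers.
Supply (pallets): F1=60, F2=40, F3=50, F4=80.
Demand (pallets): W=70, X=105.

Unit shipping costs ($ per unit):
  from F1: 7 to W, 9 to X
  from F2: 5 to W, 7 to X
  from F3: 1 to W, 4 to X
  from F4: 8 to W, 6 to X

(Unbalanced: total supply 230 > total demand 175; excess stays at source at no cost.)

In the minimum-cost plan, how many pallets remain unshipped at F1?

55

Minimum-cost shipments:
  F1–X: 5 pallets
  F2–W: 20 pallets
  F2–X: 20 pallets
  F3–W: 50 pallets
  F4–X: 80 pallets
Total cost = $815.
F1 ships 5 of its 60, leaving 55.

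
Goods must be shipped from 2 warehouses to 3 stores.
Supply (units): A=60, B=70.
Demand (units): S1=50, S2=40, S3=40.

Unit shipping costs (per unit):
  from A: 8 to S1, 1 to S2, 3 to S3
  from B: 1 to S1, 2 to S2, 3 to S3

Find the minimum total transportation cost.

210

A cheapest plan:
  A->S2: 40 units
  A->S3: 20 units
  B->S1: 50 units
  B->S3: 20 units
Total cost = 210.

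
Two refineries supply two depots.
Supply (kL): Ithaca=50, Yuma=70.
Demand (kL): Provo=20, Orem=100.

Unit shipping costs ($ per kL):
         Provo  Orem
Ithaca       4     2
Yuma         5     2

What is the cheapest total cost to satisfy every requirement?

Optimal allocation:
  Ithaca–Provo: 20 × $4 = $80
  Ithaca–Orem: 30 × $2 = $60
  Yuma–Orem: 70 × $2 = $140
Total = 80 + 60 + 140 = $280.

280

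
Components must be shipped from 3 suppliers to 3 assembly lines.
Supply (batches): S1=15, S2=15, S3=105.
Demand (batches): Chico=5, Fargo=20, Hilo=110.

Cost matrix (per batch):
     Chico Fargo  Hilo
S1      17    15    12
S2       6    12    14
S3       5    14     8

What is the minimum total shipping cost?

1200

Optimal allocation:
  S1->Fargo: 10 × 15 = 150
  S1->Hilo: 5 × 12 = 60
  S2->Chico: 5 × 6 = 30
  S2->Fargo: 10 × 12 = 120
  S3->Hilo: 105 × 8 = 840
Total = 150 + 60 + 30 + 120 + 840 = 1200.
(Supply check: S1 ships 15; S2 ships 15; S3 ships 105.)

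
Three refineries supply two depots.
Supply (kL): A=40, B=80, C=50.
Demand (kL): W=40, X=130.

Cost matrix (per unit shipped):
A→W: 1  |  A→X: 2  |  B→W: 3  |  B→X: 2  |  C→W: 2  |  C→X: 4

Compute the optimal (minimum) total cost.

Optimal allocation:
  A->X: 40 × 2 = 80
  B->X: 80 × 2 = 160
  C->W: 40 × 2 = 80
  C->X: 10 × 4 = 40
Total = 80 + 160 + 80 + 40 = 360.

360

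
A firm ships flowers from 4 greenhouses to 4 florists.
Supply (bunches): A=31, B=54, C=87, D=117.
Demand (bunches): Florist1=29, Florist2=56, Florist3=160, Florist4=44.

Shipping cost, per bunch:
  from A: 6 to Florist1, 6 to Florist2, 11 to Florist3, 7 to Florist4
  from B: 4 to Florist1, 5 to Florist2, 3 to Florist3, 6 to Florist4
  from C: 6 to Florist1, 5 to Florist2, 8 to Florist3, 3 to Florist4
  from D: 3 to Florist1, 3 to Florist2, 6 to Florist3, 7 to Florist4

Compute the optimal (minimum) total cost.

An optimal shipping plan:
  A→Florist1: 29 × 6 = 174
  A→Florist2: 2 × 6 = 12
  B→Florist3: 54 × 3 = 162
  C→Florist3: 43 × 8 = 344
  C→Florist4: 44 × 3 = 132
  D→Florist2: 54 × 3 = 162
  D→Florist3: 63 × 6 = 378
Total = 174 + 12 + 162 + 344 + 132 + 162 + 378 = 1364.

1364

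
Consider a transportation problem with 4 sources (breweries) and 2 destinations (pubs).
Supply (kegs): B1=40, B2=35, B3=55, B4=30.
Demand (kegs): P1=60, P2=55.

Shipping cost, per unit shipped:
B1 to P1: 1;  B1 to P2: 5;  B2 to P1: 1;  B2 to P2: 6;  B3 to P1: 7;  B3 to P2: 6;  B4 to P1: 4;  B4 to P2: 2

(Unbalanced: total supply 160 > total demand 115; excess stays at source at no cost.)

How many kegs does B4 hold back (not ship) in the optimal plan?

0

An optimal plan:
  B1→P1: 25 × 1 = 25
  B1→P2: 15 × 5 = 75
  B2→P1: 35 × 1 = 35
  B3→P2: 10 × 6 = 60
  B4→P2: 30 × 2 = 60
Total cost = 255.
B4 ships 30 of its 30, leaving 0.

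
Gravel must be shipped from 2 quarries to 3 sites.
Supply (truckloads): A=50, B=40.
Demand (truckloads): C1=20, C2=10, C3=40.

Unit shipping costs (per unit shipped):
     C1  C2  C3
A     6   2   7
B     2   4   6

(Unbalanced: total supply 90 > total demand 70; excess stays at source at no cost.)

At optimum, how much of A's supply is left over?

Minimum-cost shipments:
  A→C2: 10 truckloads
  A→C3: 20 truckloads
  B→C1: 20 truckloads
  B→C3: 20 truckloads
Total cost = 320.
A ships 30 of its 50, leaving 20.

20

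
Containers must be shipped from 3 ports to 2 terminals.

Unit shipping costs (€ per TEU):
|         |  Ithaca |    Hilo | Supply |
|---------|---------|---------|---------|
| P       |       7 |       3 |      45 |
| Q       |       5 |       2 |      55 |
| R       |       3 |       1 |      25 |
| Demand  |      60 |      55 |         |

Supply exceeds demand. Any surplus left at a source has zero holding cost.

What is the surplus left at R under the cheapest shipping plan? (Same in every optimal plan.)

Minimum-cost shipments:
  P→Hilo: 35 TEU
  Q→Ithaca: 35 TEU
  Q→Hilo: 20 TEU
  R→Ithaca: 25 TEU
Total cost = €395.
R ships 25 of its 25, leaving 0.

0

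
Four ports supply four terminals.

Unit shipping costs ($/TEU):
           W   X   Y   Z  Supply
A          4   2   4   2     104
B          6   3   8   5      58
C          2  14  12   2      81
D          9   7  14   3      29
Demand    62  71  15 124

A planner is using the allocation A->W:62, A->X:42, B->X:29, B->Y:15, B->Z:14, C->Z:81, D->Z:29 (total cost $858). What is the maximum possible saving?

Current plan cost = 62·4 + 42·2 + 29·3 + 15·8 + 14·5 + 81·2 + 29·3 = $858.
Optimal plan:
  A→X: 13 × $2 = $26
  A→Y: 15 × $4 = $60
  A→Z: 76 × $2 = $152
  B→X: 58 × $3 = $174
  C→W: 62 × $2 = $124
  C→Z: 19 × $2 = $38
  D→Z: 29 × $3 = $87
Optimal cost = $661.
Saving = 858 − 661 = $197.

197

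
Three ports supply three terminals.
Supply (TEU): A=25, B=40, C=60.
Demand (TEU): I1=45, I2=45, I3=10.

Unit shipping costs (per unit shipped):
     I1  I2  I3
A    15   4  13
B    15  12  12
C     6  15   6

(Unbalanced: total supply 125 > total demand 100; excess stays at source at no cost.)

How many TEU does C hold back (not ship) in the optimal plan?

Minimum-cost shipments:
  A->I2: 25 × 4 = 100
  B->I2: 20 × 12 = 240
  C->I1: 45 × 6 = 270
  C->I3: 10 × 6 = 60
Total cost = 670.
C ships 55 of its 60, leaving 5.

5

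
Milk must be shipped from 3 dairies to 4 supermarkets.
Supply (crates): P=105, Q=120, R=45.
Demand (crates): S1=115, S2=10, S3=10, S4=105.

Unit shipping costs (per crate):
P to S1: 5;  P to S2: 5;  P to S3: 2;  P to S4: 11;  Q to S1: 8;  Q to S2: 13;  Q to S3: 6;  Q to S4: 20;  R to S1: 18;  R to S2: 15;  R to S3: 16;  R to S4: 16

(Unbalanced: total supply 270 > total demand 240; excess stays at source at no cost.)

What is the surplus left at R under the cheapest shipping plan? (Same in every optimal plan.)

Minimum-cost shipments:
  P to S2: 10 × 5 = 50
  P to S3: 5 × 2 = 10
  P to S4: 90 × 11 = 990
  Q to S1: 115 × 8 = 920
  Q to S3: 5 × 6 = 30
  R to S4: 15 × 16 = 240
Total cost = 2240.
R ships 15 of its 45, leaving 30.

30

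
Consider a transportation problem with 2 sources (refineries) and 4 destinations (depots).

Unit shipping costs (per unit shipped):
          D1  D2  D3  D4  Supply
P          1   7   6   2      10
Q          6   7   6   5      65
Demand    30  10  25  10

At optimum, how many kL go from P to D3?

Solving gives:
  P->D1: 10 × 1 = 10
  Q->D1: 20 × 6 = 120
  Q->D2: 10 × 7 = 70
  Q->D3: 25 × 6 = 150
  Q->D4: 10 × 5 = 50
Total cost = 400.
The route P→D3 is not used.

0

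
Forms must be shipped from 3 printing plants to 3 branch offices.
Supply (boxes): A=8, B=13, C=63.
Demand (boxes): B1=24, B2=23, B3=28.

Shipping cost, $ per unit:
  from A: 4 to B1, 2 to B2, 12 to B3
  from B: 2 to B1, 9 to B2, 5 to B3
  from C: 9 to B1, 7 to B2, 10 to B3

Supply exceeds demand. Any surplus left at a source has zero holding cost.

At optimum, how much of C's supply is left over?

Minimum-cost shipments:
  A->B2: 8 × $2 = $16
  B->B1: 13 × $2 = $26
  C->B1: 11 × $9 = $99
  C->B2: 15 × $7 = $105
  C->B3: 28 × $10 = $280
Total cost = $526.
C ships 54 of its 63, leaving 9.

9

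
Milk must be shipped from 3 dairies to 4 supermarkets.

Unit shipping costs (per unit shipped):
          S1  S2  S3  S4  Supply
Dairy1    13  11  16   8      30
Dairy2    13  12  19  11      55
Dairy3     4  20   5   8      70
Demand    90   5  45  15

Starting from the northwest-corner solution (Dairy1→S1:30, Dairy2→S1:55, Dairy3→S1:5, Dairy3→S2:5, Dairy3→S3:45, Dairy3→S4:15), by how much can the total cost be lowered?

Current plan cost = 30·13 + 55·13 + 5·4 + 5·20 + 45·5 + 15·8 = 1570.
Optimal plan:
  Dairy1 to S1: 10 × 13 = 130
  Dairy1 to S2: 5 × 11 = 55
  Dairy1 to S4: 15 × 8 = 120
  Dairy2 to S1: 55 × 13 = 715
  Dairy3 to S1: 25 × 4 = 100
  Dairy3 to S3: 45 × 5 = 225
Optimal cost = 1345.
Saving = 1570 − 1345 = 225.

225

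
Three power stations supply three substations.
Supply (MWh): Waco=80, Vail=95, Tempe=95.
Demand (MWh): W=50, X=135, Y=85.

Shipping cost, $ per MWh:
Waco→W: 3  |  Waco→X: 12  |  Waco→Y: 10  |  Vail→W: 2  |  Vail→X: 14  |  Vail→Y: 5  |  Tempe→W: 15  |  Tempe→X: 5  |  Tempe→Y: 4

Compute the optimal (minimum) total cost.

1520

A cheapest plan:
  Waco to W: 40 × $3 = $120
  Waco to X: 40 × $12 = $480
  Vail to W: 10 × $2 = $20
  Vail to Y: 85 × $5 = $425
  Tempe to X: 95 × $5 = $475
Total = 120 + 480 + 20 + 425 + 475 = $1520.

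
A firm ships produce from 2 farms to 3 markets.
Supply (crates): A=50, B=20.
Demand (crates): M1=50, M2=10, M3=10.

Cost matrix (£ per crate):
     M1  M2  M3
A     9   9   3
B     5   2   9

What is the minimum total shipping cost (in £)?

460

Optimal allocation:
  A–M1: 40 crates
  A–M3: 10 crates
  B–M1: 10 crates
  B–M2: 10 crates
Total cost = £460.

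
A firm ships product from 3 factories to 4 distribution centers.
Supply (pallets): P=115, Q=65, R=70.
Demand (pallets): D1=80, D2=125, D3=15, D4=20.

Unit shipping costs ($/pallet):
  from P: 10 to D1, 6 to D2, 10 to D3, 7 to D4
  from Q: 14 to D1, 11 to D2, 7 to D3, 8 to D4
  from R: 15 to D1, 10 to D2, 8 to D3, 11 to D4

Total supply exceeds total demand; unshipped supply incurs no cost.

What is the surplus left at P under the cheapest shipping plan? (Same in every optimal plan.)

Minimum-cost shipments:
  P to D1: 50 × $10 = $500
  P to D2: 65 × $6 = $390
  Q to D1: 30 × $14 = $420
  Q to D3: 15 × $7 = $105
  Q to D4: 20 × $8 = $160
  R to D2: 60 × $10 = $600
Total cost = $2175.
P ships 115 of its 115, leaving 0.

0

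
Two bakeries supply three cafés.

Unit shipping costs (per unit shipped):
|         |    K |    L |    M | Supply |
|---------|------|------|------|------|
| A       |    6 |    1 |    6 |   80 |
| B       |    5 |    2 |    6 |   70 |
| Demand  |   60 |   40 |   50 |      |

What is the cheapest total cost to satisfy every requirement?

Optimal allocation:
  A to L: 40 trays
  A to M: 40 trays
  B to K: 60 trays
  B to M: 10 trays
Total cost = 640.

640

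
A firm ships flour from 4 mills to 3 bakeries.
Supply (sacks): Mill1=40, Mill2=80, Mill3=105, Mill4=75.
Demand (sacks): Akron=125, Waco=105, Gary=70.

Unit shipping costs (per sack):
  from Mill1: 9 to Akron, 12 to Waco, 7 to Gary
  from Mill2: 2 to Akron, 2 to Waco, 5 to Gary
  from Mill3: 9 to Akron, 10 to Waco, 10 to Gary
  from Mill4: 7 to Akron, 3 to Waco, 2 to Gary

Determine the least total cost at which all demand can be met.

Optimal allocation:
  Mill1 to Gary: 40 × 7 = 280
  Mill2 to Akron: 20 × 2 = 40
  Mill2 to Waco: 60 × 2 = 120
  Mill3 to Akron: 105 × 9 = 945
  Mill4 to Waco: 45 × 3 = 135
  Mill4 to Gary: 30 × 2 = 60
Total = 280 + 40 + 120 + 945 + 135 + 60 = 1580.

1580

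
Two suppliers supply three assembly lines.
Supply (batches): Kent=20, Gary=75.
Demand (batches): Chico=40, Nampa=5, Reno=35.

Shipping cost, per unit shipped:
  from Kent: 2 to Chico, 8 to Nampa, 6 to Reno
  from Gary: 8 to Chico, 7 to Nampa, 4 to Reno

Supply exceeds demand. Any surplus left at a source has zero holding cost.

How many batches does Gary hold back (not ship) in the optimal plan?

15

An optimal plan:
  Kent to Chico: 20 × 2 = 40
  Gary to Chico: 20 × 8 = 160
  Gary to Nampa: 5 × 7 = 35
  Gary to Reno: 35 × 4 = 140
Total cost = 375.
Gary ships 60 of its 75, leaving 15.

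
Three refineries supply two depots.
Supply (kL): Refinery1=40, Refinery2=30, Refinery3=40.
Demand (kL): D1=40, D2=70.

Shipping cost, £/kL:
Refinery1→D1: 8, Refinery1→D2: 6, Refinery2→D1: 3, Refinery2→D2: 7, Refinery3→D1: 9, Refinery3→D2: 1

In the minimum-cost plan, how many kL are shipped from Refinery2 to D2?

0

The minimum-cost plan:
  Refinery1–D1: 10 kL
  Refinery1–D2: 30 kL
  Refinery2–D1: 30 kL
  Refinery3–D2: 40 kL
Total cost = £390.
The route Refinery2→D2 is not used.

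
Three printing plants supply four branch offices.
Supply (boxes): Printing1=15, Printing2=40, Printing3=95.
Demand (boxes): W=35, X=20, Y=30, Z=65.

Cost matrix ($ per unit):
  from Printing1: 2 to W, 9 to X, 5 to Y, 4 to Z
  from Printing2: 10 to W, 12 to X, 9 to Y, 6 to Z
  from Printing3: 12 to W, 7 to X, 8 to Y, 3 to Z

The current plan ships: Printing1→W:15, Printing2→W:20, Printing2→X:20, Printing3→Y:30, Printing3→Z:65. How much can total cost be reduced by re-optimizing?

80

Current plan cost = 15·2 + 20·10 + 20·12 + 30·8 + 65·3 = $905.
Optimal plan:
  Printing1→W: 15 × $2 = $30
  Printing2→W: 20 × $10 = $200
  Printing2→Y: 20 × $9 = $180
  Printing3→X: 20 × $7 = $140
  Printing3→Y: 10 × $8 = $80
  Printing3→Z: 65 × $3 = $195
Optimal cost = $825.
Saving = 905 − 825 = $80.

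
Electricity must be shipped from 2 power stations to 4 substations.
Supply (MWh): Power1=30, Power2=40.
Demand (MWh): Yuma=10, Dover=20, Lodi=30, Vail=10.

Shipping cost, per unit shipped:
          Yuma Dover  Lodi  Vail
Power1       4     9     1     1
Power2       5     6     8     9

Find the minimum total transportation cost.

An optimal shipping plan:
  Power1→Lodi: 20 MWh
  Power1→Vail: 10 MWh
  Power2→Yuma: 10 MWh
  Power2→Dover: 20 MWh
  Power2→Lodi: 10 MWh
Total cost = 280.

280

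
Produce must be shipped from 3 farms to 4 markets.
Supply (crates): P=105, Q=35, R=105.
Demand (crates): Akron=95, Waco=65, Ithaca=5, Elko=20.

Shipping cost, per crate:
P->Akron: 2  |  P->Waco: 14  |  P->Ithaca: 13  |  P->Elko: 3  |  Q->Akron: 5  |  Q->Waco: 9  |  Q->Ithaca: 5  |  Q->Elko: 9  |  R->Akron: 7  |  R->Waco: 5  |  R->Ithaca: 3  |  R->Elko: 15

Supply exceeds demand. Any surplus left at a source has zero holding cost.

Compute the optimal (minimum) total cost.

One minimum-cost allocation:
  P to Akron: 85 × 2 = 170
  P to Elko: 20 × 3 = 60
  Q to Akron: 10 × 5 = 50
  R to Waco: 65 × 5 = 325
  R to Ithaca: 5 × 3 = 15
Total = 170 + 60 + 50 + 325 + 15 = 620.

620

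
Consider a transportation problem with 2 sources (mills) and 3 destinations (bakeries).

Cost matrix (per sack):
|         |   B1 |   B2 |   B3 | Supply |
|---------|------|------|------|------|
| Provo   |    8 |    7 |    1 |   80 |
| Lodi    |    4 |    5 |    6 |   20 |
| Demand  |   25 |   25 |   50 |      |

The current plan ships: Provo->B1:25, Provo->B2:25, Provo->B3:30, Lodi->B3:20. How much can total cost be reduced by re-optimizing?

180

Current plan cost = 25·8 + 25·7 + 30·1 + 20·6 = 525.
Optimal plan:
  Provo to B1: 5 × 8 = 40
  Provo to B2: 25 × 7 = 175
  Provo to B3: 50 × 1 = 50
  Lodi to B1: 20 × 4 = 80
Optimal cost = 345.
Saving = 525 − 345 = 180.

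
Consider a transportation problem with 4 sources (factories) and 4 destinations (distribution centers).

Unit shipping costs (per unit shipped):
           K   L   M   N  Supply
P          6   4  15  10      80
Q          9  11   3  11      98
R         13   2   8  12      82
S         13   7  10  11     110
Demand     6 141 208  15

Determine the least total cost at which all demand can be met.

An optimal shipping plan:
  P–K: 6 × 6 = 36
  P–L: 59 × 4 = 236
  P–N: 15 × 10 = 150
  Q–M: 98 × 3 = 294
  R–L: 82 × 2 = 164
  S–M: 110 × 10 = 1100
Total = 36 + 236 + 150 + 294 + 164 + 1100 = 1980.
(Supply check: P ships 80; Q ships 98; R ships 82; S ships 110.)

1980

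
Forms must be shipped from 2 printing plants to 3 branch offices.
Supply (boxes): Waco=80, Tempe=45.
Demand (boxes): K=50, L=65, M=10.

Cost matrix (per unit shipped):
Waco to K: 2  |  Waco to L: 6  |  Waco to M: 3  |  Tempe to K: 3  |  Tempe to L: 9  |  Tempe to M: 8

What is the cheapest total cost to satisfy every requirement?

One minimum-cost allocation:
  Waco to K: 5 × 2 = 10
  Waco to L: 65 × 6 = 390
  Waco to M: 10 × 3 = 30
  Tempe to K: 45 × 3 = 135
Total = 10 + 390 + 30 + 135 = 565.

565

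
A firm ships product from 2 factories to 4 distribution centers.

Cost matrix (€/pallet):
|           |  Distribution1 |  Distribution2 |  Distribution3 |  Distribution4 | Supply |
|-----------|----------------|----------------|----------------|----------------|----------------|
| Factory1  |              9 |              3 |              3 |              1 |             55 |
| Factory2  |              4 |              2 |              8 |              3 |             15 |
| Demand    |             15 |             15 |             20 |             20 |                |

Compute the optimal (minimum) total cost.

One minimum-cost allocation:
  Factory1 to Distribution2: 15 × €3 = €45
  Factory1 to Distribution3: 20 × €3 = €60
  Factory1 to Distribution4: 20 × €1 = €20
  Factory2 to Distribution1: 15 × €4 = €60
Total = 45 + 60 + 20 + 60 = €185.

185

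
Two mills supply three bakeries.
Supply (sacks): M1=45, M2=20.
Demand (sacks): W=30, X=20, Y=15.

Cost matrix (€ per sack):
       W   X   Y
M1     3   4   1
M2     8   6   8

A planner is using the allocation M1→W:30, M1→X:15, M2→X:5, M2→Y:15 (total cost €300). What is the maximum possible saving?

Current plan cost = 30·3 + 15·4 + 5·6 + 15·8 = €300.
Optimal plan:
  M1 to W: 30 × €3 = €90
  M1 to Y: 15 × €1 = €15
  M2 to X: 20 × €6 = €120
Optimal cost = €225.
Saving = 300 − 225 = €75.

75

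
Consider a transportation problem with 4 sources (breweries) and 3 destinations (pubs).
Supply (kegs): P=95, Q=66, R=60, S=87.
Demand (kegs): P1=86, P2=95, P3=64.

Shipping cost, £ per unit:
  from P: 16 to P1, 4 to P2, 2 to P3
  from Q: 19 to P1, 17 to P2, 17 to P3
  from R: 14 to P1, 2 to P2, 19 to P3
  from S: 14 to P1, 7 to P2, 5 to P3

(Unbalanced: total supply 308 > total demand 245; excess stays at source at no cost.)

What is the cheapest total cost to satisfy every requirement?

1619

A cheapest plan:
  P→P2: 35 × £4 = £140
  P→P3: 60 × £2 = £120
  Q→P1: 3 × £19 = £57
  R→P2: 60 × £2 = £120
  S→P1: 83 × £14 = £1162
  S→P3: 4 × £5 = £20
Total = 140 + 120 + 57 + 120 + 1162 + 20 = £1619.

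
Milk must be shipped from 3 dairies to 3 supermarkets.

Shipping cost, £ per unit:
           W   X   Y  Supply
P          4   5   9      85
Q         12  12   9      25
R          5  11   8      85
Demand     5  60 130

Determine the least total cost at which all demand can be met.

1405

A cheapest plan:
  P to W: 5 crates
  P to X: 60 crates
  P to Y: 20 crates
  Q to Y: 25 crates
  R to Y: 85 crates
Total cost = £1405.
(Supply check: P ships 85; Q ships 25; R ships 85.)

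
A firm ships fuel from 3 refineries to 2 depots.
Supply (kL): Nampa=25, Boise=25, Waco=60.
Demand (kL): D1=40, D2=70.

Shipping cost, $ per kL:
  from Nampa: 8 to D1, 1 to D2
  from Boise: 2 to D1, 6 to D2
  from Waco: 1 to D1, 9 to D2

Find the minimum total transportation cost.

395

Optimal allocation:
  Nampa–D2: 25 × $1 = $25
  Boise–D2: 25 × $6 = $150
  Waco–D1: 40 × $1 = $40
  Waco–D2: 20 × $9 = $180
Total = 25 + 150 + 40 + 180 = $395.
(Supply check: Nampa ships 25; Boise ships 25; Waco ships 60.)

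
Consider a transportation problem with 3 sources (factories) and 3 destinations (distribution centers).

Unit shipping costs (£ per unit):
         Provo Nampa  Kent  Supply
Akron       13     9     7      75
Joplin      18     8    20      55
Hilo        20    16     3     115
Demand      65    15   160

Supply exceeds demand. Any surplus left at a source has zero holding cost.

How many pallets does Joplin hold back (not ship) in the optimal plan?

Minimum-cost shipments:
  Akron–Provo: 30 × £13 = £390
  Akron–Kent: 45 × £7 = £315
  Joplin–Provo: 35 × £18 = £630
  Joplin–Nampa: 15 × £8 = £120
  Hilo–Kent: 115 × £3 = £345
Total cost = £1800.
Joplin ships 50 of its 55, leaving 5.

5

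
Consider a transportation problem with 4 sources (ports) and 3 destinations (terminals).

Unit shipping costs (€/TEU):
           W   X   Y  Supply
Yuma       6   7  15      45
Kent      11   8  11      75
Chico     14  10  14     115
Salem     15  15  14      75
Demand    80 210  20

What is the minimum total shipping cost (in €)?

An optimal shipping plan:
  Yuma->W: 45 × €6 = €270
  Kent->X: 75 × €8 = €600
  Chico->X: 115 × €10 = €1150
  Salem->W: 35 × €15 = €525
  Salem->X: 20 × €15 = €300
  Salem->Y: 20 × €14 = €280
Total = 270 + 600 + 1150 + 525 + 300 + 280 = €3125.

3125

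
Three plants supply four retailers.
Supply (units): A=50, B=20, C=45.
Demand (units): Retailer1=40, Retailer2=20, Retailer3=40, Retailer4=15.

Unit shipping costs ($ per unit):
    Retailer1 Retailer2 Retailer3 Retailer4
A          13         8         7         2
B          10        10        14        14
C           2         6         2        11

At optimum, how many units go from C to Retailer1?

40

Optimal shipments:
  A to Retailer3: 35 units
  A to Retailer4: 15 units
  B to Retailer2: 20 units
  C to Retailer1: 40 units
  C to Retailer3: 5 units
Total cost = $565.
So C→Retailer1 carries 40 units.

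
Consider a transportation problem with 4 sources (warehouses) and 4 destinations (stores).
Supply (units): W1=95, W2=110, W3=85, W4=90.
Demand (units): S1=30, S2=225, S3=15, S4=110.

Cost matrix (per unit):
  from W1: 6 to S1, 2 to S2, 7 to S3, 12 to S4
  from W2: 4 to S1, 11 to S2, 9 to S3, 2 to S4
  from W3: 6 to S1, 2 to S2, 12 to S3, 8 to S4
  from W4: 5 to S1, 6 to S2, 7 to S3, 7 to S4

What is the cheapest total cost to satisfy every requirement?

1105

An optimal shipping plan:
  W1->S2: 95 × 2 = 190
  W2->S4: 110 × 2 = 220
  W3->S2: 85 × 2 = 170
  W4->S1: 30 × 5 = 150
  W4->S2: 45 × 6 = 270
  W4->S3: 15 × 7 = 105
Total = 190 + 220 + 170 + 150 + 270 + 105 = 1105.
(Supply check: W1 ships 95; W2 ships 110; W3 ships 85; W4 ships 90.)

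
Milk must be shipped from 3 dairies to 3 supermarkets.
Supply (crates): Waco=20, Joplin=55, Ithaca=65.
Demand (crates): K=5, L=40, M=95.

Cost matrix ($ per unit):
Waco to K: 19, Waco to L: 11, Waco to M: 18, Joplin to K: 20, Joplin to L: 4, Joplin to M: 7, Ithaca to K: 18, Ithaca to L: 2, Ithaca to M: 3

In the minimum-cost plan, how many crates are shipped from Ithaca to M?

The minimum-cost plan:
  Waco–K: 5 × $19 = $95
  Waco–L: 15 × $11 = $165
  Joplin–L: 25 × $4 = $100
  Joplin–M: 30 × $7 = $210
  Ithaca–M: 65 × $3 = $195
Total cost = $765.
So Ithaca→M carries 65 crates.

65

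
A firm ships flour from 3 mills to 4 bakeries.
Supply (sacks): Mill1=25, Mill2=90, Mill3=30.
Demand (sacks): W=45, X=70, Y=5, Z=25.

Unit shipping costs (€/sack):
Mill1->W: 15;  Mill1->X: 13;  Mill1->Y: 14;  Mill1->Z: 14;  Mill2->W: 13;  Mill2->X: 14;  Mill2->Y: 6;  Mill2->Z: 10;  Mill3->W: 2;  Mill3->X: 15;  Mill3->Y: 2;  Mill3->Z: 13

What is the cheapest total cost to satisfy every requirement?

An optimal shipping plan:
  Mill1 to X: 25 sacks
  Mill2 to W: 15 sacks
  Mill2 to X: 45 sacks
  Mill2 to Y: 5 sacks
  Mill2 to Z: 25 sacks
  Mill3 to W: 30 sacks
Total cost = €1490.

1490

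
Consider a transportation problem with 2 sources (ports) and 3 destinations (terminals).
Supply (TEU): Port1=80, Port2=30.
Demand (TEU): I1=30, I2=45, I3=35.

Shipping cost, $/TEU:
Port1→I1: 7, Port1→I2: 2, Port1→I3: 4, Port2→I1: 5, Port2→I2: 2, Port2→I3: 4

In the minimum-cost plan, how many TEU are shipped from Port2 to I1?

30

The minimum-cost plan:
  Port1→I2: 45 × $2 = $90
  Port1→I3: 35 × $4 = $140
  Port2→I1: 30 × $5 = $150
Total cost = $380.
So Port2→I1 carries 30 TEU.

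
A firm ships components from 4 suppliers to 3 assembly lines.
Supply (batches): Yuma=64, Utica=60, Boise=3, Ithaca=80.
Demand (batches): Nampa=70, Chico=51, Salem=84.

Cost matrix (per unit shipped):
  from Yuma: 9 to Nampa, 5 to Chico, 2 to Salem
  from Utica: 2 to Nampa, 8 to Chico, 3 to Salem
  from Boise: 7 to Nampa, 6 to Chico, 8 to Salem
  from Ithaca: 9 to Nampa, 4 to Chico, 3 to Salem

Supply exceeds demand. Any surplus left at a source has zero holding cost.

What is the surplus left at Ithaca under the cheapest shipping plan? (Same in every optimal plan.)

An optimal plan:
  Yuma->Salem: 64 × 2 = 128
  Utica->Nampa: 60 × 2 = 120
  Boise->Nampa: 3 × 7 = 21
  Ithaca->Nampa: 7 × 9 = 63
  Ithaca->Chico: 51 × 4 = 204
  Ithaca->Salem: 20 × 3 = 60
Total cost = 596.
Ithaca ships 78 of its 80, leaving 2.

2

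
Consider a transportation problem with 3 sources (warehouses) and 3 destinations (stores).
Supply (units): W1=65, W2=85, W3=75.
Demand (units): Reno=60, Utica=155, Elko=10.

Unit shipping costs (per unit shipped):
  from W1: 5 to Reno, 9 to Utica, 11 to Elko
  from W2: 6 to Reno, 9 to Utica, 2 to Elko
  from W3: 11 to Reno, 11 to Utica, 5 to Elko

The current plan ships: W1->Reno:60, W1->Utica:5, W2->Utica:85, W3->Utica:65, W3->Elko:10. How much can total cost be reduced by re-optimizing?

10

Current plan cost = 60·5 + 5·9 + 85·9 + 65·11 + 10·5 = 1875.
Optimal plan:
  W1 to Reno: 60 units
  W1 to Utica: 5 units
  W2 to Utica: 75 units
  W2 to Elko: 10 units
  W3 to Utica: 75 units
Optimal cost = 1865.
Saving = 1875 − 1865 = 10.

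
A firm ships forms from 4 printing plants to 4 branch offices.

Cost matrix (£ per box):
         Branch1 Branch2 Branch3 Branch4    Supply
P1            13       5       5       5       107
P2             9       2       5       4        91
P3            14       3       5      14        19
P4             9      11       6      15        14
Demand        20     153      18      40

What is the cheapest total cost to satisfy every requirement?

942

One minimum-cost allocation:
  P1→Branch2: 49 × £5 = £245
  P1→Branch3: 18 × £5 = £90
  P1→Branch4: 40 × £5 = £200
  P2→Branch1: 6 × £9 = £54
  P2→Branch2: 85 × £2 = £170
  P3→Branch2: 19 × £3 = £57
  P4→Branch1: 14 × £9 = £126
Total = 245 + 90 + 200 + 54 + 170 + 57 + 126 = £942.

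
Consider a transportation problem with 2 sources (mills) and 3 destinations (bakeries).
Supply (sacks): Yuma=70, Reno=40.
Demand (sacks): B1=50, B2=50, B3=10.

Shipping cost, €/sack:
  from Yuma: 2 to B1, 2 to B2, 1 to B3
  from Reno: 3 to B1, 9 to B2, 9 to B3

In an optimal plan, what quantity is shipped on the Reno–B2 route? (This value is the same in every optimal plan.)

Optimal shipments:
  Yuma→B1: 10 × €2 = €20
  Yuma→B2: 50 × €2 = €100
  Yuma→B3: 10 × €1 = €10
  Reno→B1: 40 × €3 = €120
Total cost = €250.
The route Reno→B2 is not used.

0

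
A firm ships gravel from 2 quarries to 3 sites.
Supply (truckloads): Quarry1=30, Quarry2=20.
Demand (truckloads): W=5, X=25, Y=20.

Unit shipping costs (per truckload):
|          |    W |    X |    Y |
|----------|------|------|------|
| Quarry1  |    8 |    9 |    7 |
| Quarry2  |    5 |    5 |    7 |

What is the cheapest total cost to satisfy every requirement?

Optimal allocation:
  Quarry1->W: 5 × 8 = 40
  Quarry1->X: 5 × 9 = 45
  Quarry1->Y: 20 × 7 = 140
  Quarry2->X: 20 × 5 = 100
Total = 40 + 45 + 140 + 100 = 325.

325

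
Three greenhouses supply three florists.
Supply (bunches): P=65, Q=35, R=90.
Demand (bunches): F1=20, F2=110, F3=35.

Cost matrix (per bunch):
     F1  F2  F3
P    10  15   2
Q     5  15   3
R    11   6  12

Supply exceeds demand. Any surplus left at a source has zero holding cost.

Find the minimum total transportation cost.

1010

One minimum-cost allocation:
  P–F2: 20 × 15 = 300
  P–F3: 35 × 2 = 70
  Q–F1: 20 × 5 = 100
  R–F2: 90 × 6 = 540
Total = 300 + 70 + 100 + 540 = 1010.
(Supply check: P ships 55; Q ships 20; R ships 90.)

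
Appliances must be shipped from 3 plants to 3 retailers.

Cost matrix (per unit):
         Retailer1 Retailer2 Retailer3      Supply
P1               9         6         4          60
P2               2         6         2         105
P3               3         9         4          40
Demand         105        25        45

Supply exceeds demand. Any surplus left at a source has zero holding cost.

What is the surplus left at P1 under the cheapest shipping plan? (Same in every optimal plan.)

30

An optimal plan:
  P1–Retailer2: 25 units
  P1–Retailer3: 5 units
  P2–Retailer1: 65 units
  P2–Retailer3: 40 units
  P3–Retailer1: 40 units
Total cost = 500.
P1 ships 30 of its 60, leaving 30.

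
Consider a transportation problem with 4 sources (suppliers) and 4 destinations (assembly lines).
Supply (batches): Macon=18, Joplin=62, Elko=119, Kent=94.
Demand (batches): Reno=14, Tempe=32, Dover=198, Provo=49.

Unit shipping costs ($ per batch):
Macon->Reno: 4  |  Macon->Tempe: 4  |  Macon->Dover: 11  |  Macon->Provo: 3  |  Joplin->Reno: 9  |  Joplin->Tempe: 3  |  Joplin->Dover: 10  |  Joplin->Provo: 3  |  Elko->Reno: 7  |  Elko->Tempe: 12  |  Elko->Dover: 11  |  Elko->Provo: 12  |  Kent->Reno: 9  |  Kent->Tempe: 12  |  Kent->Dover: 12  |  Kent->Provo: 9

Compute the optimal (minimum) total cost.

2618

An optimal shipping plan:
  Macon to Provo: 18 × $3 = $54
  Joplin to Tempe: 32 × $3 = $96
  Joplin to Provo: 30 × $3 = $90
  Elko to Reno: 14 × $7 = $98
  Elko to Dover: 105 × $11 = $1155
  Kent to Dover: 93 × $12 = $1116
  Kent to Provo: 1 × $9 = $9
Total = 54 + 96 + 90 + 98 + 1155 + 1116 + 9 = $2618.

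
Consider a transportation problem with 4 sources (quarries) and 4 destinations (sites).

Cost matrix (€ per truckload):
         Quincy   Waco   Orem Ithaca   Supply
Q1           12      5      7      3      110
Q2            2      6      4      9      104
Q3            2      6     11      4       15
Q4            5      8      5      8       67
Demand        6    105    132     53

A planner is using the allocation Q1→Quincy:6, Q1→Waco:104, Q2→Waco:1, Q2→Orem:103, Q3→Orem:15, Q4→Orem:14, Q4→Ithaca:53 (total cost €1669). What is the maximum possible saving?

330

Current plan cost = 6·12 + 104·5 + 1·6 + 103·4 + 15·11 + 14·5 + 53·8 = €1669.
Optimal plan:
  Q1→Waco: 57 × €5 = €285
  Q1→Ithaca: 53 × €3 = €159
  Q2→Quincy: 6 × €2 = €12
  Q2→Waco: 33 × €6 = €198
  Q2→Orem: 65 × €4 = €260
  Q3→Waco: 15 × €6 = €90
  Q4→Orem: 67 × €5 = €335
Optimal cost = €1339.
Saving = 1669 − 1339 = €330.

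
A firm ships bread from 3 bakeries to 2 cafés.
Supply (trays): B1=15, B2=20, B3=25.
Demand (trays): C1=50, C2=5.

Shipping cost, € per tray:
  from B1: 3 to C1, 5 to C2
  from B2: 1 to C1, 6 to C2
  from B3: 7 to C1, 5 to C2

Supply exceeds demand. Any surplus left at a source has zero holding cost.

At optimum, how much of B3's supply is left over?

5

Minimum-cost shipments:
  B1 to C1: 15 × €3 = €45
  B2 to C1: 20 × €1 = €20
  B3 to C1: 15 × €7 = €105
  B3 to C2: 5 × €5 = €25
Total cost = €195.
B3 ships 20 of its 25, leaving 5.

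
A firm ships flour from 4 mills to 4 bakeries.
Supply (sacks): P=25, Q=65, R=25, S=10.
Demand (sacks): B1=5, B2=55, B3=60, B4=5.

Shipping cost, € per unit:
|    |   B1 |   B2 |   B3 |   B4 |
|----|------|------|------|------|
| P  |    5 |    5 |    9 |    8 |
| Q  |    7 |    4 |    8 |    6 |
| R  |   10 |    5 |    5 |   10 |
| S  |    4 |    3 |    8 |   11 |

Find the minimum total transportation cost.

An optimal shipping plan:
  P to B1: 5 × €5 = €25
  P to B2: 20 × €5 = €100
  Q to B2: 25 × €4 = €100
  Q to B3: 35 × €8 = €280
  Q to B4: 5 × €6 = €30
  R to B3: 25 × €5 = €125
  S to B2: 10 × €3 = €30
Total = 25 + 100 + 100 + 280 + 30 + 125 + 30 = €690.

690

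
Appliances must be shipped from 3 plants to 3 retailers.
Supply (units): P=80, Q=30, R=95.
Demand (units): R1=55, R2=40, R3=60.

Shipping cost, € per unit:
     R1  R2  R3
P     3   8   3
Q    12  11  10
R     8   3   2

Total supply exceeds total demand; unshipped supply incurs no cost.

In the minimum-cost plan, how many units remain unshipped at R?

0

Minimum-cost shipments:
  P→R1: 55 × €3 = €165
  P→R3: 5 × €3 = €15
  R→R2: 40 × €3 = €120
  R→R3: 55 × €2 = €110
Total cost = €410.
R ships 95 of its 95, leaving 0.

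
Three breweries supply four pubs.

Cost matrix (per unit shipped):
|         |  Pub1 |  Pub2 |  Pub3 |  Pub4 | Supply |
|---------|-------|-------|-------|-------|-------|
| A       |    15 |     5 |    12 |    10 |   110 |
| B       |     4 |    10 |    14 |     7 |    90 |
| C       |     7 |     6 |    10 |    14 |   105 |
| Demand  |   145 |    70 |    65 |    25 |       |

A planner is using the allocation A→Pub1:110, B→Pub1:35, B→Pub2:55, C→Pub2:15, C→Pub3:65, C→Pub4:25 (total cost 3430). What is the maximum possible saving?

Current plan cost = 110·15 + 35·4 + 55·10 + 15·6 + 65·10 + 25·14 = 3430.
Optimal plan:
  A->Pub2: 70 × 5 = 350
  A->Pub3: 15 × 12 = 180
  A->Pub4: 25 × 10 = 250
  B->Pub1: 90 × 4 = 360
  C->Pub1: 55 × 7 = 385
  C->Pub3: 50 × 10 = 500
Optimal cost = 2025.
Saving = 3430 − 2025 = 1405.

1405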